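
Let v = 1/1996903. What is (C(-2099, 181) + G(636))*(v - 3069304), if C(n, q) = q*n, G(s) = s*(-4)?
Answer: 2344154878020433593/1996903 ≈ 1.1739e+12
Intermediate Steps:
v = 1/1996903 ≈ 5.0078e-7
G(s) = -4*s
C(n, q) = n*q
(C(-2099, 181) + G(636))*(v - 3069304) = (-2099*181 - 4*636)*(1/1996903 - 3069304) = (-379919 - 2544)*(-6129102365511/1996903) = -382463*(-6129102365511/1996903) = 2344154878020433593/1996903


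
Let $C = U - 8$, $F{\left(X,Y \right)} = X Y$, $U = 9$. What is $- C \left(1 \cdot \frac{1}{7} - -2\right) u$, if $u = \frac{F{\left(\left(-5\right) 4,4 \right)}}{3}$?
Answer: $\frac{400}{7} \approx 57.143$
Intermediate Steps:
$C = 1$ ($C = 9 - 8 = 1$)
$u = - \frac{80}{3}$ ($u = \frac{\left(-5\right) 4 \cdot 4}{3} = \left(-20\right) 4 \cdot \frac{1}{3} = \left(-80\right) \frac{1}{3} = - \frac{80}{3} \approx -26.667$)
$- C \left(1 \cdot \frac{1}{7} - -2\right) u = \left(-1\right) 1 \left(1 \cdot \frac{1}{7} - -2\right) \left(- \frac{80}{3}\right) = - (1 \cdot \frac{1}{7} + 2) \left(- \frac{80}{3}\right) = - (\frac{1}{7} + 2) \left(- \frac{80}{3}\right) = \left(-1\right) \frac{15}{7} \left(- \frac{80}{3}\right) = \left(- \frac{15}{7}\right) \left(- \frac{80}{3}\right) = \frac{400}{7}$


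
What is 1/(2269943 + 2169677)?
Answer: 1/4439620 ≈ 2.2524e-7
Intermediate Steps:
1/(2269943 + 2169677) = 1/4439620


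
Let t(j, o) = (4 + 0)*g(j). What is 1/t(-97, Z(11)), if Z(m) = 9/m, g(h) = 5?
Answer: 1/20 ≈ 0.050000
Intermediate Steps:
t(j, o) = 20 (t(j, o) = (4 + 0)*5 = 4*5 = 20)
1/t(-97, Z(11)) = 1/20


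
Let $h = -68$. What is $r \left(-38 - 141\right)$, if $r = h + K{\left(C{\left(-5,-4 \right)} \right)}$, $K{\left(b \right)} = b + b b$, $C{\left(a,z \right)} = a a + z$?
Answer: $-70526$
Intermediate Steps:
$C{\left(a,z \right)} = z + a^{2}$ ($C{\left(a,z \right)} = a^{2} + z = z + a^{2}$)
$K{\left(b \right)} = b + b^{2}$
$r = 394$ ($r = -68 + \left(-4 + \left(-5\right)^{2}\right) \left(1 - \left(4 - \left(-5\right)^{2}\right)\right) = -68 + \left(-4 + 25\right) \left(1 + \left(-4 + 25\right)\right) = -68 + 21 \left(1 + 21\right) = -68 + 21 \cdot 22 = -68 + 462 = 394$)
$r \left(-38 - 141\right) = 394 \left(-38 - 141\right) = 394 \left(-179\right) = -70526$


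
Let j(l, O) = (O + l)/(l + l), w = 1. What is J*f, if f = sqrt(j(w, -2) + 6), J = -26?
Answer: -13*sqrt(22) ≈ -60.975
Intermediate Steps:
j(l, O) = (O + l)/(2*l) (j(l, O) = (O + l)/((2*l)) = (O + l)*(1/(2*l)) = (O + l)/(2*l))
f = sqrt(22)/2 (f = sqrt((1/2)*(-2 + 1)/1 + 6) = sqrt((1/2)*1*(-1) + 6) = sqrt(-1/2 + 6) = sqrt(11/2) = sqrt(22)/2 ≈ 2.3452)
J*f = -13*sqrt(22)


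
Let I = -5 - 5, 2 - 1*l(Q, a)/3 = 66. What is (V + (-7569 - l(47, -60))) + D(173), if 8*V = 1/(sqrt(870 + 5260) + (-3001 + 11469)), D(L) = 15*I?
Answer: -1079385256159/143401788 - sqrt(6130)/573607152 ≈ -7527.0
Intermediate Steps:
l(Q, a) = -192 (l(Q, a) = 6 - 3*66 = 6 - 198 = -192)
I = -10
D(L) = -150 (D(L) = 15*(-10) = -150)
V = 1/(8*(8468 + sqrt(6130))) (V = 1/(8*(sqrt(870 + 5260) + (-3001 + 11469))) = 1/(8*(sqrt(6130) + 8468)) = 1/(8*(8468 + sqrt(6130))) ≈ 1.4626e-5)
(V + (-7569 - l(47, -60))) + D(173) = ((2117/143401788 - sqrt(6130)/573607152) + (-7569 - 1*(-192))) - 150 = ((2117/143401788 - sqrt(6130)/573607152) + (-7569 + 192)) - 150 = ((2117/143401788 - sqrt(6130)/573607152) - 7377) - 150 = (-1057874987959/143401788 - sqrt(6130)/573607152) - 150 = -1079385256159/143401788 - sqrt(6130)/573607152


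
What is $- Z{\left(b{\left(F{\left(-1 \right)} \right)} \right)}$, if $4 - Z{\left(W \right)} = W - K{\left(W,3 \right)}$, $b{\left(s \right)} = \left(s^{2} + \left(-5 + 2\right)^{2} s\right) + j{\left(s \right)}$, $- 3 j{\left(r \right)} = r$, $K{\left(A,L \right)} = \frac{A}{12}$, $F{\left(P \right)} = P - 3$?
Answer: $- \frac{190}{9} \approx -21.111$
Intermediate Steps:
$F{\left(P \right)} = -3 + P$
$K{\left(A,L \right)} = \frac{A}{12}$ ($K{\left(A,L \right)} = A \frac{1}{12} = \frac{A}{12}$)
$j{\left(r \right)} = - \frac{r}{3}$
$b{\left(s \right)} = s^{2} + \frac{26 s}{3}$ ($b{\left(s \right)} = \left(s^{2} + \left(-5 + 2\right)^{2} s\right) - \frac{s}{3} = \left(s^{2} + \left(-3\right)^{2} s\right) - \frac{s}{3} = \left(s^{2} + 9 s\right) - \frac{s}{3} = s^{2} + \frac{26 s}{3}$)
$Z{\left(W \right)} = 4 - \frac{11 W}{12}$ ($Z{\left(W \right)} = 4 - \left(W - \frac{W}{12}\right) = 4 - \frac{11 W}{12}$)
$- Z{\left(b{\left(F{\left(-1 \right)} \right)} \right)} = - (4 - \frac{11 \frac{\left(-3 - 1\right) \left(26 + 3 \left(-3 - 1\right)\right)}{3}}{12}) = - (4 - \frac{11 \cdot \frac{1}{3} \left(-4\right) \left(26 + 3 \left(-4\right)\right)}{12}) = - (4 - \frac{11 \cdot \frac{1}{3} \left(-4\right) \left(26 - 12\right)}{12}) = - (4 - \frac{11 \cdot \frac{1}{3} \left(-4\right) 14}{12}) = - (4 - - \frac{154}{9}) = - (4 + \frac{154}{9}) = \left(-1\right) \frac{190}{9} = - \frac{190}{9}$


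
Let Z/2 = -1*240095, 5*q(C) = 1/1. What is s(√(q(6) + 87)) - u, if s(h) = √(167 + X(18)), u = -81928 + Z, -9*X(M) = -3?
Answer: 562118 + √1506/3 ≈ 5.6213e+5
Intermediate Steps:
q(C) = ⅕ (q(C) = (⅕)/1 = (⅕)*1 = ⅕)
Z = -480190 (Z = 2*(-1*240095) = 2*(-240095) = -480190)
X(M) = ⅓ (X(M) = -⅑*(-3) = ⅓)
u = -562118 (u = -81928 - 480190 = -562118)
s(h) = √1506/3 (s(h) = √(167 + ⅓) = √(502/3) = √1506/3)
s(√(q(6) + 87)) - u = √1506/3 - 1*(-562118) = √1506/3 + 562118 = 562118 + √1506/3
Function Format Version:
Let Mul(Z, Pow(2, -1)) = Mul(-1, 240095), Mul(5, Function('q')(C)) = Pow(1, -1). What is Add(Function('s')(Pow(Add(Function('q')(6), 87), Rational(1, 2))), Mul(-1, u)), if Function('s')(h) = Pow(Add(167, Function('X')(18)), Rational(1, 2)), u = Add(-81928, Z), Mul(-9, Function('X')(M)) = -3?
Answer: Add(562118, Mul(Rational(1, 3), Pow(1506, Rational(1, 2)))) ≈ 5.6213e+5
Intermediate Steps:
Function('q')(C) = Rational(1, 5) (Function('q')(C) = Mul(Rational(1, 5), Pow(1, -1)) = Mul(Rational(1, 5), 1) = Rational(1, 5))
Z = -480190 (Z = Mul(2, Mul(-1, 240095)) = Mul(2, -240095) = -480190)
Function('X')(M) = Rational(1, 3) (Function('X')(M) = Mul(Rational(-1, 9), -3) = Rational(1, 3))
u = -562118 (u = Add(-81928, -480190) = -562118)
Function('s')(h) = Mul(Rational(1, 3), Pow(1506, Rational(1, 2))) (Function('s')(h) = Pow(Add(167, Rational(1, 3)), Rational(1, 2)) = Pow(Rational(502, 3), Rational(1, 2)) = Mul(Rational(1, 3), Pow(1506, Rational(1, 2))))
Add(Function('s')(Pow(Add(Function('q')(6), 87), Rational(1, 2))), Mul(-1, u)) = Add(Mul(Rational(1, 3), Pow(1506, Rational(1, 2))), Mul(-1, -562118)) = Add(Mul(Rational(1, 3), Pow(1506, Rational(1, 2))), 562118) = Add(562118, Mul(Rational(1, 3), Pow(1506, Rational(1, 2))))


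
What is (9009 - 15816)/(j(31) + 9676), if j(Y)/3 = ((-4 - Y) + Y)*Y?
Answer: -6807/9304 ≈ -0.73162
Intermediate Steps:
j(Y) = -12*Y (j(Y) = 3*(((-4 - Y) + Y)*Y) = 3*(-4*Y) = -12*Y)
(9009 - 15816)/(j(31) + 9676) = (9009 - 15816)/(-12*31 + 9676) = -6807/(-372 + 9676) = -6807/9304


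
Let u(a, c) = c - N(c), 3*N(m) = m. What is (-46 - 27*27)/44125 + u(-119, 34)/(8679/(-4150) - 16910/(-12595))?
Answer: -1255398997393/41444499795 ≈ -30.291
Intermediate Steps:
N(m) = m/3
u(a, c) = 2*c/3 (u(a, c) = c - c/3 = 2*c/3)
(-46 - 27*27)/44125 + u(-119, 34)/(8679/(-4150) - 16910/(-12595)) = (-46 - 27*27)/44125 + ((2/3)*34)/(8679/(-4150) - 16910/(-12595)) = (-46 - 729)*(1/44125) + 68/(3*(8679*(-1/4150) - 16910*(-1/12595))) = -775*1/44125 + 68/(3*(-8679/4150 + 3382/2519)) = -31/1765 + 68/(3*(-7827101/10453850)) = -31/1765 + (68/3)*(-10453850/7827101) = -31/1765 - 710861800/23481303 = -1255398997393/41444499795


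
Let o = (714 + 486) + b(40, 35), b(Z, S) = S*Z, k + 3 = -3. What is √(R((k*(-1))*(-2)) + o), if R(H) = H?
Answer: 2*√647 ≈ 50.872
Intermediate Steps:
k = -6 (k = -3 - 3 = -6)
o = 2600 (o = (714 + 486) + 35*40 = 1200 + 1400 = 2600)
√(R((k*(-1))*(-2)) + o) = √(-6*(-1)*(-2) + 2600) = √(6*(-2) + 2600) = √(-12 + 2600) = √2588 = 2*√647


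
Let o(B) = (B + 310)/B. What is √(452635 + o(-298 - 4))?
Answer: 9*√127413951/151 ≈ 672.78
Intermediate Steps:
o(B) = (310 + B)/B
√(452635 + o(-298 - 4)) = √(452635 + (310 + (-298 - 4))/(-298 - 4)) = √(452635 + (310 - 302)/(-302)) = √(452635 - 1/302*8) = √(452635 - 4/151) = √(68347881/151) = 9*√127413951/151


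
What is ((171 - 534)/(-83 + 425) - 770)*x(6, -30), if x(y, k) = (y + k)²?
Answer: -8438496/19 ≈ -4.4413e+5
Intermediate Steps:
x(y, k) = (k + y)²
((171 - 534)/(-83 + 425) - 770)*x(6, -30) = ((171 - 534)/(-83 + 425) - 770)*(-30 + 6)² = (-363/342 - 770)*(-24)² = (-363*1/342 - 770)*576 = (-121/114 - 770)*576 = -87901/114*576 = -8438496/19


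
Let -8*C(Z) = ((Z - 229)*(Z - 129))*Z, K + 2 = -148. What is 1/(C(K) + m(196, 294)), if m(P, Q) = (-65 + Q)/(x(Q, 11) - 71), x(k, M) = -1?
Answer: 72/142750121 ≈ 5.0438e-7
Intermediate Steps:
K = -150 (K = -2 - 148 = -150)
m(P, Q) = 65/72 - Q/72 (m(P, Q) = (-65 + Q)/(-1 - 71) = (-65 + Q)/(-72) = (-65 + Q)*(-1/72) = 65/72 - Q/72)
C(Z) = -Z*(-229 + Z)*(-129 + Z)/8 (C(Z) = -(Z - 229)*(Z - 129)*Z/8 = -(-229 + Z)*(-129 + Z)*Z/8 = -Z*(-229 + Z)*(-129 + Z)/8)
1/(C(K) + m(196, 294)) = 1/((1/8)*(-150)*(-29541 - 1*(-150)**2 + 358*(-150)) + (65/72 - 1/72*294)) = 1/((1/8)*(-150)*(-29541 - 1*22500 - 53700) + (65/72 - 49/12)) = 1/((1/8)*(-150)*(-29541 - 22500 - 53700) - 229/72) = 1/((1/8)*(-150)*(-105741) - 229/72) = 1/(7930575/4 - 229/72) = 1/(142750121/72) = 72/142750121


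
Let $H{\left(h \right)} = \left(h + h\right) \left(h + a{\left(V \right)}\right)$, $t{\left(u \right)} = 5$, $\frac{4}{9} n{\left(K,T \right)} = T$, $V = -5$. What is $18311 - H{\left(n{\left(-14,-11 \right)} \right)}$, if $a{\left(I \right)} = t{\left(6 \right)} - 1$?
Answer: $\frac{138271}{8} \approx 17284.0$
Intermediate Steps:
$n{\left(K,T \right)} = \frac{9 T}{4}$
$a{\left(I \right)} = 4$ ($a{\left(I \right)} = 5 - 1 = 4$)
$H{\left(h \right)} = 2 h \left(4 + h\right)$ ($H{\left(h \right)} = \left(h + h\right) \left(h + 4\right) = 2 h \left(4 + h\right)$)
$18311 - H{\left(n{\left(-14,-11 \right)} \right)} = 18311 - 2 \cdot \frac{9}{4} \left(-11\right) \left(4 + \frac{9}{4} \left(-11\right)\right) = 18311 - 2 \left(- \frac{99}{4}\right) \left(4 - \frac{99}{4}\right) = 18311 - 2 \left(- \frac{99}{4}\right) \left(- \frac{83}{4}\right) = 18311 - \frac{8217}{8} = \frac{138271}{8}$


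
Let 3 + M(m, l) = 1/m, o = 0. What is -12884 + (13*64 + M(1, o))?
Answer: -12054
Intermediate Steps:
M(m, l) = -3 + 1/m
-12884 + (13*64 + M(1, o)) = -12884 + (13*64 + (-3 + 1/1)) = -12884 + (832 + (-3 + 1)) = -12884 + (832 - 2) = -12884 + 830 = -12054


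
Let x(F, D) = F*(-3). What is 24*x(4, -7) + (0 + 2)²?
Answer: -284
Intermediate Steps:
x(F, D) = -3*F
24*x(4, -7) + (0 + 2)² = 24*(-3*4) + (0 + 2)² = 24*(-12) + 2² = -288 + 4 = -284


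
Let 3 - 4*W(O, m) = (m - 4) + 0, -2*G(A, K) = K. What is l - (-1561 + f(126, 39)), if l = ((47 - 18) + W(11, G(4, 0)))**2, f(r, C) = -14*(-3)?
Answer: 39433/16 ≈ 2464.6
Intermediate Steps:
G(A, K) = -K/2
f(r, C) = 42
W(O, m) = 7/4 - m/4 (W(O, m) = 3/4 - ((m - 4) + 0)/4 = 3/4 - ((-4 + m) + 0)/4 = 3/4 - (-4 + m)/4 = 3/4 + (1 - m/4) = 7/4 - m/4)
l = 15129/16 (l = ((47 - 18) + (7/4 - (-1)*0/8))**2 = (29 + (7/4 - 1/4*0))**2 = (29 + (7/4 + 0))**2 = (29 + 7/4)**2 = (123/4)**2 = 15129/16 ≈ 945.56)
l - (-1561 + f(126, 39)) = 15129/16 - (-1561 + 42) = 15129/16 - 1*(-1519) = 15129/16 + 1519 = 39433/16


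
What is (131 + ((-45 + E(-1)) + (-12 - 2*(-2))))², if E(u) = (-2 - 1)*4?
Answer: 4356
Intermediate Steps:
E(u) = -12 (E(u) = -3*4 = -12)
(131 + ((-45 + E(-1)) + (-12 - 2*(-2))))² = (131 + ((-45 - 12) + (-12 - 2*(-2))))² = (131 + (-57 + (-12 + 4)))² = (131 + (-57 - 8))² = (131 - 65)² = 66² = 4356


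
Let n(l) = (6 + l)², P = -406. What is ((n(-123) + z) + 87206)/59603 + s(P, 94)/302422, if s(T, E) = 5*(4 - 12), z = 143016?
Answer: 36880834161/9012629233 ≈ 4.0921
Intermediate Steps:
s(T, E) = -40 (s(T, E) = 5*(-8) = -40)
((n(-123) + z) + 87206)/59603 + s(P, 94)/302422 = (((6 - 123)² + 143016) + 87206)/59603 - 40/302422 = (((-117)² + 143016) + 87206)*(1/59603) - 40*1/302422 = ((13689 + 143016) + 87206)*(1/59603) - 20/151211 = (156705 + 87206)*(1/59603) - 20/151211 = 243911*(1/59603) - 20/151211 = 243911/59603 - 20/151211 = 36880834161/9012629233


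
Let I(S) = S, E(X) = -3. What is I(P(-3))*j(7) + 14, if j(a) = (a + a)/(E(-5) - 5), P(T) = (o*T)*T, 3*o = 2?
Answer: 7/2 ≈ 3.5000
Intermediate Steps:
o = ⅔ (o = (⅓)*2 = ⅔ ≈ 0.66667)
P(T) = 2*T²/3 (P(T) = (2*T/3)*T = 2*T²/3)
j(a) = -a/4 (j(a) = (a + a)/(-3 - 5) = (2*a)/(-8) = (2*a)*(-⅛) = -a/4)
I(P(-3))*j(7) + 14 = ((⅔)*(-3)²)*(-¼*7) + 14 = ((⅔)*9)*(-7/4) + 14 = 6*(-7/4) + 14 = -21/2 + 14 = 7/2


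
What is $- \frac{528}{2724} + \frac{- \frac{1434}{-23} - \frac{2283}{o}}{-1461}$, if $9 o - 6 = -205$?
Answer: $- \frac{155427279}{505982773} \approx -0.30718$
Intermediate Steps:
$o = - \frac{199}{9}$ ($o = \frac{2}{3} + \frac{1}{9} \left(-205\right) = \frac{2}{3} - \frac{205}{9} = - \frac{199}{9} \approx -22.111$)
$- \frac{528}{2724} + \frac{- \frac{1434}{-23} - \frac{2283}{o}}{-1461} = - \frac{528}{2724} + \frac{- \frac{1434}{-23} - \frac{2283}{- \frac{199}{9}}}{-1461} = \left(-528\right) \frac{1}{2724} + \left(\left(-1434\right) \left(- \frac{1}{23}\right) - - \frac{20547}{199}\right) \left(- \frac{1}{1461}\right) = - \frac{44}{227} + \left(\frac{1434}{23} + \frac{20547}{199}\right) \left(- \frac{1}{1461}\right) = - \frac{44}{227} + \frac{757947}{4577} \left(- \frac{1}{1461}\right) = - \frac{44}{227} - \frac{252649}{2228999} = - \frac{155427279}{505982773}$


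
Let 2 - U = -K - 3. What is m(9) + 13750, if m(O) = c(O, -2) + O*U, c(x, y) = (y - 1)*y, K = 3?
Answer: 13828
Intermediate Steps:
c(x, y) = y*(-1 + y) (c(x, y) = (-1 + y)*y = y*(-1 + y))
U = 8 (U = 2 - (-1*3 - 3) = 2 - (-3 - 3) = 2 - 1*(-6) = 2 + 6 = 8)
m(O) = 6 + 8*O (m(O) = -2*(-1 - 2) + O*8 = -2*(-3) + 8*O = 6 + 8*O)
m(9) + 13750 = (6 + 8*9) + 13750 = (6 + 72) + 13750 = 78 + 13750 = 13828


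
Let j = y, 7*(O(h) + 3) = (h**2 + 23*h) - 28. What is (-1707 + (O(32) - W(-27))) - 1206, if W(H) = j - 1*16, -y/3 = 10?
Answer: -18358/7 ≈ -2622.6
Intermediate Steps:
y = -30 (y = -3*10 = -30)
O(h) = -7 + h**2/7 + 23*h/7 (O(h) = -3 + ((h**2 + 23*h) - 28)/7 = -3 + (-28 + h**2 + 23*h)/7 = -3 + (-4 + h**2/7 + 23*h/7) = -7 + h**2/7 + 23*h/7)
j = -30
W(H) = -46 (W(H) = -30 - 1*16 = -30 - 16 = -46)
(-1707 + (O(32) - W(-27))) - 1206 = (-1707 + ((-7 + (1/7)*32**2 + (23/7)*32) - 1*(-46))) - 1206 = (-1707 + ((-7 + (1/7)*1024 + 736/7) + 46)) - 1206 = (-1707 + ((-7 + 1024/7 + 736/7) + 46)) - 1206 = (-1707 + (1711/7 + 46)) - 1206 = (-1707 + 2033/7) - 1206 = -9916/7 - 1206 = -18358/7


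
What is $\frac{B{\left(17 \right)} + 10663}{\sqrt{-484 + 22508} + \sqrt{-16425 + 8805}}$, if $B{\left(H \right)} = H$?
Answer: $\frac{5340}{\sqrt{5506} + i \sqrt{1905}} \approx 53.467 - 31.449 i$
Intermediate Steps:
$\frac{B{\left(17 \right)} + 10663}{\sqrt{-484 + 22508} + \sqrt{-16425 + 8805}} = \frac{17 + 10663}{\sqrt{-484 + 22508} + \sqrt{-16425 + 8805}} = \frac{10680}{\sqrt{22024} + \sqrt{-7620}} = \frac{10680}{2 \sqrt{5506} + 2 i \sqrt{1905}}$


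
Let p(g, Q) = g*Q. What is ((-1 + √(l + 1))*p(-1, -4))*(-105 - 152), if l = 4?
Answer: 1028 - 1028*√5 ≈ -1270.7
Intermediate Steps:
p(g, Q) = Q*g
((-1 + √(l + 1))*p(-1, -4))*(-105 - 152) = ((-1 + √(4 + 1))*(-4*(-1)))*(-105 - 152) = ((-1 + √5)*4)*(-257) = (-4 + 4*√5)*(-257) = 1028 - 1028*√5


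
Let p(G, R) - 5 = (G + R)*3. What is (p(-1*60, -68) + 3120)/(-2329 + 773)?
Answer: -2741/1556 ≈ -1.7616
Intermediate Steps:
p(G, R) = 5 + 3*G + 3*R (p(G, R) = 5 + (G + R)*3 = 5 + (3*G + 3*R) = 5 + 3*G + 3*R)
(p(-1*60, -68) + 3120)/(-2329 + 773) = ((5 + 3*(-1*60) + 3*(-68)) + 3120)/(-2329 + 773) = ((5 + 3*(-60) - 204) + 3120)/(-1556) = ((5 - 180 - 204) + 3120)*(-1/1556) = (-379 + 3120)*(-1/1556) = 2741*(-1/1556) = -2741/1556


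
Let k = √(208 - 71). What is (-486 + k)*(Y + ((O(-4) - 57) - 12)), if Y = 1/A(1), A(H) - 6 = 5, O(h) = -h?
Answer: 347004/11 - 714*√137/11 ≈ 30786.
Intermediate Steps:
k = √137 ≈ 11.705
A(H) = 11 (A(H) = 6 + 5 = 11)
Y = 1/11 ≈ 0.090909
(-486 + k)*(Y + ((O(-4) - 57) - 12)) = (-486 + √137)*(1/11 + ((-1*(-4) - 57) - 12)) = (-486 + √137)*(1/11 + ((4 - 57) - 12)) = (-486 + √137)*(1/11 + (-53 - 12)) = (-486 + √137)*(1/11 - 65) = (-486 + √137)*(-714/11) = 347004/11 - 714*√137/11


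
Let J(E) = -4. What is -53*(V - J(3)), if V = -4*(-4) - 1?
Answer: -1007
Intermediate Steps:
V = 15 (V = 16 - 1 = 15)
-53*(V - J(3)) = -53*(15 - 1*(-4)) = -53*(15 + 4) = -53*19 = -1007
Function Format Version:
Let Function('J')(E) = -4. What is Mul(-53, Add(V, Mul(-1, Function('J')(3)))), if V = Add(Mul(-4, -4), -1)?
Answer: -1007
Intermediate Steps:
V = 15 (V = Add(16, -1) = 15)
Mul(-53, Add(V, Mul(-1, Function('J')(3)))) = Mul(-53, Add(15, Mul(-1, -4))) = Mul(-53, Add(15, 4)) = Mul(-53, 19) = -1007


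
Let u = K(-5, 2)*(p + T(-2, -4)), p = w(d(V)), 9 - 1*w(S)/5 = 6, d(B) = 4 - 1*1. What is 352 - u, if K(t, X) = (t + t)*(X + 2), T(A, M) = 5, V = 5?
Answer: 1152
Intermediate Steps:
d(B) = 3 (d(B) = 4 - 1 = 3)
w(S) = 15 (w(S) = 45 - 5*6 = 45 - 30 = 15)
p = 15
K(t, X) = 2*t*(2 + X) (K(t, X) = (2*t)*(2 + X) = 2*t*(2 + X))
u = -800 (u = (2*(-5)*(2 + 2))*(15 + 5) = (2*(-5)*4)*20 = -40*20 = -800)
352 - u = 352 - 1*(-800) = 352 + 800 = 1152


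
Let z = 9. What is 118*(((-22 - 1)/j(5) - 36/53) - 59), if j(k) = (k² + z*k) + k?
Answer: -28136392/3975 ≈ -7078.3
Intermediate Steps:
j(k) = k² + 10*k (j(k) = (k² + 9*k) + k = k² + 10*k)
118*(((-22 - 1)/j(5) - 36/53) - 59) = 118*(((-22 - 1)/((5*(10 + 5))) - 36/53) - 59) = 118*((-23/(5*15) - 36*1/53) - 59) = 118*((-23/75 - 36/53) - 59) = 118*(-3919/3975 - 59) = 118*(-238444/3975) = -28136392/3975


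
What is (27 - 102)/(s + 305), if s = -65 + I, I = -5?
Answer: -15/47 ≈ -0.31915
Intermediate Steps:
s = -70 (s = -65 - 5 = -70)
(27 - 102)/(s + 305) = (27 - 102)/(-70 + 305) = -75/235 = -75*1/235 = -15/47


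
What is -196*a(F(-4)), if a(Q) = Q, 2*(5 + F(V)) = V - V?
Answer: 980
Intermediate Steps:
F(V) = -5 (F(V) = -5 + (V - V)/2 = -5 + (½)*0 = -5 + 0 = -5)
-196*a(F(-4)) = -196*(-5) = 980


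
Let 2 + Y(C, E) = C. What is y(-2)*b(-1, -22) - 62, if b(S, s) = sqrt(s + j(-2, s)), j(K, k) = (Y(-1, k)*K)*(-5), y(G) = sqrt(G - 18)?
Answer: -62 - 4*sqrt(65) ≈ -94.249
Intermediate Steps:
Y(C, E) = -2 + C
y(G) = sqrt(-18 + G)
j(K, k) = 15*K (j(K, k) = ((-2 - 1)*K)*(-5) = -3*K*(-5) = 15*K)
b(S, s) = sqrt(-30 + s) (b(S, s) = sqrt(s + 15*(-2)) = sqrt(s - 30) = sqrt(-30 + s))
y(-2)*b(-1, -22) - 62 = sqrt(-18 - 2)*sqrt(-30 - 22) - 62 = sqrt(-20)*sqrt(-52) - 62 = (2*I*sqrt(5))*(2*I*sqrt(13)) - 62 = -4*sqrt(65) - 62 = -62 - 4*sqrt(65)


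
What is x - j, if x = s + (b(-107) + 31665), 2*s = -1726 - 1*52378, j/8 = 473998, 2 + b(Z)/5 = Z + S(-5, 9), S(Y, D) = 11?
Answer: -3787861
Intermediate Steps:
b(Z) = 45 + 5*Z (b(Z) = -10 + 5*(Z + 11) = -10 + 5*(11 + Z) = -10 + (55 + 5*Z) = 45 + 5*Z)
j = 3791984 (j = 8*473998 = 3791984)
s = -27052 (s = (-1726 - 1*52378)/2 = (-1726 - 52378)/2 = (½)*(-54104) = -27052)
x = 4123 (x = -27052 + ((45 + 5*(-107)) + 31665) = -27052 + ((45 - 535) + 31665) = -27052 + (-490 + 31665) = -27052 + 31175 = 4123)
x - j = 4123 - 1*3791984 = 4123 - 3791984 = -3787861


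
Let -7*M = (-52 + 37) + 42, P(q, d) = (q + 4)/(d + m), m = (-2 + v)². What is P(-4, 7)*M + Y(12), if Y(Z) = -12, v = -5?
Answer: -12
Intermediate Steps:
m = 49 (m = (-2 - 5)² = (-7)² = 49)
P(q, d) = (4 + q)/(49 + d) (P(q, d) = (q + 4)/(d + 49) = (4 + q)/(49 + d))
M = -27/7 (M = -((-52 + 37) + 42)/7 = -(-15 + 42)/7 = -⅐*27 = -27/7 ≈ -3.8571)
P(-4, 7)*M + Y(12) = ((4 - 4)/(49 + 7))*(-27/7) - 12 = (0/56)*(-27/7) - 12 = ((1/56)*0)*(-27/7) - 12 = 0*(-27/7) - 12 = 0 - 12 = -12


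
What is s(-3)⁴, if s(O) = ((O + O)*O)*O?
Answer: 8503056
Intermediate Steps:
s(O) = 2*O³ (s(O) = ((2*O)*O)*O = (2*O²)*O = 2*O³)
s(-3)⁴ = (2*(-3)³)⁴ = (2*(-27))⁴ = (-54)⁴ = 8503056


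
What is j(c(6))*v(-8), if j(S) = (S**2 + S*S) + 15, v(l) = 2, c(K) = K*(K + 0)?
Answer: 5214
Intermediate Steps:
c(K) = K**2 (c(K) = K*K = K**2)
j(S) = 15 + 2*S**2 (j(S) = (S**2 + S**2) + 15 = 2*S**2 + 15 = 15 + 2*S**2)
j(c(6))*v(-8) = (15 + 2*(6**2)**2)*2 = (15 + 2*36**2)*2 = (15 + 2*1296)*2 = (15 + 2592)*2 = 2607*2 = 5214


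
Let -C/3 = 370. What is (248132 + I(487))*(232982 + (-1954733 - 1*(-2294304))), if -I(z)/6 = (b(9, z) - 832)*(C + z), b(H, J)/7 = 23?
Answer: -1294007568498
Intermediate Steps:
b(H, J) = 161 (b(H, J) = 7*23 = 161)
C = -1110 (C = -3*370 = -1110)
I(z) = -4468860 + 4026*z (I(z) = -6*(161 - 832)*(-1110 + z) = -(-4026)*(-1110 + z) = -6*(744810 - 671*z) = -4468860 + 4026*z)
(248132 + I(487))*(232982 + (-1954733 - 1*(-2294304))) = (248132 + (-4468860 + 4026*487))*(232982 + (-1954733 - 1*(-2294304))) = (248132 + (-4468860 + 1960662))*(232982 + (-1954733 + 2294304)) = (248132 - 2508198)*(232982 + 339571) = -2260066*572553 = -1294007568498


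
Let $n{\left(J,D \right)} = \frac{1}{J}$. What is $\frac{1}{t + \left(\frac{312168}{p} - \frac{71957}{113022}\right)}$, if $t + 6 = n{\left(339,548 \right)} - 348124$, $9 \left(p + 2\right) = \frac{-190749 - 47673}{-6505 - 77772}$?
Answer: $- \frac{194394788406}{103674748043267183} \approx -1.875 \cdot 10^{-6}$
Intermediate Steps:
$p = - \frac{426188}{252831}$ ($p = -2 + \frac{\left(-190749 - 47673\right) \frac{1}{-6505 - 77772}}{9} = -2 + \frac{\left(-238422\right) \frac{1}{-84277}}{9} = -2 + \frac{\left(-238422\right) \left(- \frac{1}{84277}\right)}{9} = -2 + \frac{1}{9} \cdot \frac{238422}{84277} = -2 + \frac{79474}{252831} = - \frac{426188}{252831} \approx -1.6857$)
$t = - \frac{118016069}{339}$ ($t = -6 + \left(\frac{1}{339} - 348124\right) = -6 - \frac{118014035}{339} = - \frac{118016069}{339} \approx -3.4813 \cdot 10^{5}$)
$\frac{1}{t + \left(\frac{312168}{p} - \frac{71957}{113022}\right)} = \frac{1}{- \frac{118016069}{339} + \left(\frac{312168}{- \frac{426188}{252831}} - \frac{71957}{113022}\right)} = \frac{1}{- \frac{118016069}{339} + \left(312168 \left(- \frac{252831}{426188}\right) - \frac{71957}{113022}\right)} = \frac{1}{- \frac{118016069}{339} - \frac{318584875477189}{1720307862}} = \frac{1}{- \frac{103674748043267183}{194394788406}} = - \frac{194394788406}{103674748043267183}$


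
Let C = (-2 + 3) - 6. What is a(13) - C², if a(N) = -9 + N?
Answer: -21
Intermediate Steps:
C = -5 (C = 1 - 6 = -5)
a(13) - C² = (-9 + 13) - 1*(-5)² = 4 - 1*25 = 4 - 25 = -21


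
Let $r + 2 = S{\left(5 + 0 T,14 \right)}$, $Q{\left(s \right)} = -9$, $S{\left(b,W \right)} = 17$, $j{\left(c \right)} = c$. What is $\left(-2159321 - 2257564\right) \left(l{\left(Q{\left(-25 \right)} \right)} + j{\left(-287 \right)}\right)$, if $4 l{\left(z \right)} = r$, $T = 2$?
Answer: $\frac{5004330705}{4} \approx 1.2511 \cdot 10^{9}$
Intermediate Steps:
$r = 15$ ($r = -2 + 17 = 15$)
$l{\left(z \right)} = \frac{15}{4}$ ($l{\left(z \right)} = \frac{1}{4} \cdot 15 = \frac{15}{4}$)
$\left(-2159321 - 2257564\right) \left(l{\left(Q{\left(-25 \right)} \right)} + j{\left(-287 \right)}\right) = \left(-2159321 - 2257564\right) \left(\frac{15}{4} - 287\right) = \left(-4416885\right) \left(- \frac{1133}{4}\right) = \frac{5004330705}{4}$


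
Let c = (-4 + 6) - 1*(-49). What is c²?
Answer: 2601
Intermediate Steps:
c = 51 (c = 2 + 49 = 51)
c² = 51² = 2601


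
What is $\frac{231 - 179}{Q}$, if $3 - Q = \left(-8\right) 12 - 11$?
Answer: $\frac{26}{55} \approx 0.47273$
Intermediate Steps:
$Q = 110$ ($Q = 3 - \left(\left(-8\right) 12 - 11\right) = 3 - \left(-96 - 11\right) = 3 - -107 = 3 + 107 = 110$)
$\frac{231 - 179}{Q} = \frac{231 - 179}{110} = 52 \cdot \frac{1}{110} = \frac{26}{55}$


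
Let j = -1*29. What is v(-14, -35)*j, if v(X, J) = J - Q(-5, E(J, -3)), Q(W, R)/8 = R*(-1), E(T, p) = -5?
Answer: 2175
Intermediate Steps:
Q(W, R) = -8*R (Q(W, R) = 8*(R*(-1)) = 8*(-R) = -8*R)
j = -29
v(X, J) = -40 + J (v(X, J) = J - (-8)*(-5) = J - 1*40 = J - 40 = -40 + J)
v(-14, -35)*j = (-40 - 35)*(-29) = -75*(-29) = 2175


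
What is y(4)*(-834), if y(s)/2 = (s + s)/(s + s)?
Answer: -1668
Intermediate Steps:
y(s) = 2 (y(s) = 2*((s + s)/(s + s)) = 2*((2*s)/((2*s))) = 2*((2*s)*(1/(2*s))) = 2*1 = 2)
y(4)*(-834) = 2*(-834) = -1668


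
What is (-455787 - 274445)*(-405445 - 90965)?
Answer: 362494467120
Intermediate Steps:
(-455787 - 274445)*(-405445 - 90965) = -730232*(-496410) = 362494467120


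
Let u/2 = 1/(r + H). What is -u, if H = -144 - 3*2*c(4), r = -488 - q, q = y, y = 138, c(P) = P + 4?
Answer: 1/409 ≈ 0.0024450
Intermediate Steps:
c(P) = 4 + P
q = 138
r = -626 (r = -488 - 1*138 = -488 - 138 = -626)
H = -192 (H = -144 - 3*2*(4 + 4) = -144 - 6*8 = -144 - 1*48 = -144 - 48 = -192)
u = -1/409 (u = 2/(-626 - 192) = 2/(-818) = 2*(-1/818) = -1/409 ≈ -0.0024450)
-u = -1*(-1/409) = 1/409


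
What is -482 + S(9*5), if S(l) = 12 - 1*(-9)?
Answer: -461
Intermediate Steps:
S(l) = 21 (S(l) = 12 + 9 = 21)
-482 + S(9*5) = -482 + 21 = -461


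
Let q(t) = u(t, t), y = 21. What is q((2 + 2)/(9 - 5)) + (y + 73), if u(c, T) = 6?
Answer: 100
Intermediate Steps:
q(t) = 6
q((2 + 2)/(9 - 5)) + (y + 73) = 6 + (21 + 73) = 6 + 94 = 100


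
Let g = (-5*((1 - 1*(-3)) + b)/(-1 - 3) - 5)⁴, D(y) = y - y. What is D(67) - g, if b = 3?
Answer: -50625/256 ≈ -197.75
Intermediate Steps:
D(y) = 0
g = 50625/256 (g = (-5*((1 - 1*(-3)) + 3)/(-1 - 3) - 5)⁴ = (-5*((1 + 3) + 3)/(-4) - 5)⁴ = (-5*(4 + 3)*(-1)/4 - 5)⁴ = (-35*(-1)/4 - 5)⁴ = (-5*(-7/4) - 5)⁴ = (35/4 - 5)⁴ = (15/4)⁴ = 50625/256 ≈ 197.75)
D(67) - g = 0 - 1*50625/256 = 0 - 50625/256 = -50625/256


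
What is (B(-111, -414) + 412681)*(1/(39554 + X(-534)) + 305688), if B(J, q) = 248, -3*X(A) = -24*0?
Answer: 4992800168185137/39554 ≈ 1.2623e+11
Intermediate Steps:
X(A) = 0 (X(A) = -(-8)*0 = -⅓*0 = 0)
(B(-111, -414) + 412681)*(1/(39554 + X(-534)) + 305688) = (248 + 412681)*(1/(39554 + 0) + 305688) = 412929*(1/39554 + 305688) = 412929*(12091183153/39554) = 4992800168185137/39554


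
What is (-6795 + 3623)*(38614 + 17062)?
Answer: -176604272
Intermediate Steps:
(-6795 + 3623)*(38614 + 17062) = -3172*55676 = -176604272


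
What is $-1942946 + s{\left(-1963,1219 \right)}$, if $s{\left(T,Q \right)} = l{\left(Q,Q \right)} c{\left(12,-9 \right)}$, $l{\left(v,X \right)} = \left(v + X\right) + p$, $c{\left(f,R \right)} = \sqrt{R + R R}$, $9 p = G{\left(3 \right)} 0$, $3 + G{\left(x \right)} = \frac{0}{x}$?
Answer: $-1942946 + 14628 \sqrt{2} \approx -1.9223 \cdot 10^{6}$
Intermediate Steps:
$G{\left(x \right)} = -3$ ($G{\left(x \right)} = -3 + \frac{0}{x} = -3 + 0 = -3$)
$p = 0$ ($p = \frac{\left(-3\right) 0}{9} = \frac{1}{9} \cdot 0 = 0$)
$c{\left(f,R \right)} = \sqrt{R + R^{2}}$
$l{\left(v,X \right)} = X + v$ ($l{\left(v,X \right)} = \left(v + X\right) + 0 = \left(X + v\right) + 0 = X + v$)
$s{\left(T,Q \right)} = 12 Q \sqrt{2}$ ($s{\left(T,Q \right)} = \left(Q + Q\right) \sqrt{- 9 \left(1 - 9\right)} = 2 Q \sqrt{\left(-9\right) \left(-8\right)} = 2 Q \sqrt{72} = 2 Q 6 \sqrt{2} = 12 Q \sqrt{2}$)
$-1942946 + s{\left(-1963,1219 \right)} = -1942946 + 12 \cdot 1219 \sqrt{2} = -1942946 + 14628 \sqrt{2}$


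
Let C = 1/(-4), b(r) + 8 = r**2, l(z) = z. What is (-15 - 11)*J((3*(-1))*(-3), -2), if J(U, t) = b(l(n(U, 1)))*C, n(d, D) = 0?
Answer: -52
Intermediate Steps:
b(r) = -8 + r**2
C = -1/4 ≈ -0.25000
J(U, t) = 2 (J(U, t) = (-8 + 0**2)*(-1/4) = (-8 + 0)*(-1/4) = -8*(-1/4) = 2)
(-15 - 11)*J((3*(-1))*(-3), -2) = (-15 - 11)*2 = -26*2 = -52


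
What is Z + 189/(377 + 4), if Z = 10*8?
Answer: 10223/127 ≈ 80.496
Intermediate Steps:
Z = 80
Z + 189/(377 + 4) = 80 + 189/(377 + 4) = 80 + 189/381 = 80 + (1/381)*189 = 80 + 63/127 = 10223/127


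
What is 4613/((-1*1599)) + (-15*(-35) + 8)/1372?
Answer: -5476769/2193828 ≈ -2.4964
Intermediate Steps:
4613/((-1*1599)) + (-15*(-35) + 8)/1372 = 4613/(-1599) + (525 + 8)*(1/1372) = 4613*(-1/1599) + 533*(1/1372) = -4613/1599 + 533/1372 = -5476769/2193828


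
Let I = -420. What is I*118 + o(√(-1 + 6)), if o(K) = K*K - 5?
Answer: -49560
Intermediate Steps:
o(K) = -5 + K² (o(K) = K² - 5 = -5 + K²)
I*118 + o(√(-1 + 6)) = -420*118 + (-5 + (√(-1 + 6))²) = -49560 + (-5 + (√5)²) = -49560 + (-5 + 5) = -49560 + 0 = -49560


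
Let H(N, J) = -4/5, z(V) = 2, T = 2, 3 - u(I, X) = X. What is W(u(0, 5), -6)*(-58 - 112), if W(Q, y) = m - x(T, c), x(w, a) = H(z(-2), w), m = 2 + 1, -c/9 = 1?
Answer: -646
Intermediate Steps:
c = -9 (c = -9*1 = -9)
u(I, X) = 3 - X
m = 3
H(N, J) = -4/5 (H(N, J) = -4*1/5 = -4/5)
x(w, a) = -4/5
W(Q, y) = 19/5 (W(Q, y) = 3 - 1*(-4/5) = 3 + 4/5 = 19/5)
W(u(0, 5), -6)*(-58 - 112) = 19*(-58 - 112)/5 = (19/5)*(-170) = -646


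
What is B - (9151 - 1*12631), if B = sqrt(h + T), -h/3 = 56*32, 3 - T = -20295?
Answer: 3480 + 3*sqrt(1658) ≈ 3602.2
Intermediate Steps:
T = 20298 (T = 3 - 1*(-20295) = 3 + 20295 = 20298)
h = -5376 (h = -168*32 = -3*1792 = -5376)
B = 3*sqrt(1658) (B = sqrt(-5376 + 20298) = sqrt(14922) = 3*sqrt(1658) ≈ 122.16)
B - (9151 - 1*12631) = 3*sqrt(1658) - (9151 - 1*12631) = 3*sqrt(1658) - (9151 - 12631) = 3*sqrt(1658) - 1*(-3480) = 3*sqrt(1658) + 3480 = 3480 + 3*sqrt(1658)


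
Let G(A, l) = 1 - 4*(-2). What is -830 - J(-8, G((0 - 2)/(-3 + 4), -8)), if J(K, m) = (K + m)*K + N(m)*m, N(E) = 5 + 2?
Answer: -885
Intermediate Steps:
G(A, l) = 9 (G(A, l) = 1 + 8 = 9)
N(E) = 7
J(K, m) = 7*m + K*(K + m) (J(K, m) = (K + m)*K + 7*m = K*(K + m) + 7*m = 7*m + K*(K + m))
-830 - J(-8, G((0 - 2)/(-3 + 4), -8)) = -830 - ((-8)**2 + 7*9 - 8*9) = -830 - (64 + 63 - 72) = -830 - 1*55 = -830 - 55 = -885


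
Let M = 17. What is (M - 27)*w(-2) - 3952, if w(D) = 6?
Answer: -4012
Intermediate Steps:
(M - 27)*w(-2) - 3952 = (17 - 27)*6 - 3952 = -10*6 - 3952 = -60 - 3952 = -4012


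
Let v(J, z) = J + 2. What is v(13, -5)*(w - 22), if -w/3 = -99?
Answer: 4125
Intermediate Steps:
w = 297 (w = -3*(-99) = 297)
v(J, z) = 2 + J
v(13, -5)*(w - 22) = (2 + 13)*(297 - 22) = 15*275 = 4125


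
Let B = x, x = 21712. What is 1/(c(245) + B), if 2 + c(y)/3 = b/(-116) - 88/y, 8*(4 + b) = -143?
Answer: 227360/4934959793 ≈ 4.6071e-5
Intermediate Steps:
b = -175/8 (b = -4 + (⅛)*(-143) = -4 - 143/8 = -175/8 ≈ -21.875)
B = 21712
c(y) = -5043/928 - 264/y (c(y) = -6 + 3*(-175/8/(-116) - 88/y) = -6 + 3*(-175/8*(-1/116) - 88/y) = -6 + 3*(175/928 - 88/y) = -6 + (525/928 - 264/y) = -5043/928 - 264/y)
1/(c(245) + B) = 1/((-5043/928 - 264/245) + 21712) = 1/(-1480527/227360 + 21712) = 1/(4934959793/227360) = 227360/4934959793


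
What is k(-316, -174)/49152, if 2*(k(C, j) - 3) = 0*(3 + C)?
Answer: 1/16384 ≈ 6.1035e-5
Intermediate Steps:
k(C, j) = 3 (k(C, j) = 3 + (0*(3 + C))/2 = 3 + (½)*0 = 3 + 0 = 3)
k(-316, -174)/49152 = 3/49152 = 3*(1/49152) = 1/16384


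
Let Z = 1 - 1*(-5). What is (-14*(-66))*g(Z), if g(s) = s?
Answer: 5544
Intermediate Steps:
Z = 6 (Z = 1 + 5 = 6)
(-14*(-66))*g(Z) = -14*(-66)*6 = 924*6 = 5544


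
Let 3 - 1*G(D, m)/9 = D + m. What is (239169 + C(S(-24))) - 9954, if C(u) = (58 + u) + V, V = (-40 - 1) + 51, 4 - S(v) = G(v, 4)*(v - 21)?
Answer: 238602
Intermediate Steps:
G(D, m) = 27 - 9*D - 9*m (G(D, m) = 27 - 9*(D + m) = 27 + (-9*D - 9*m) = 27 - 9*D - 9*m)
S(v) = 4 - (-21 + v)*(-9 - 9*v) (S(v) = 4 - (27 - 9*v - 9*4)*(v - 21) = 4 - (27 - 9*v - 36)*(-21 + v) = 4 - (-9 - 9*v)*(-21 + v) = 4 - (-21 + v)*(-9 - 9*v))
V = 10 (V = -41 + 51 = 10)
C(u) = 68 + u (C(u) = (58 + u) + 10 = 68 + u)
(239169 + C(S(-24))) - 9954 = (239169 + (68 + (-185 - 180*(-24) + 9*(-24)²))) - 9954 = (239169 + (68 + (-185 + 4320 + 9*576))) - 9954 = (239169 + (68 + (-185 + 4320 + 5184))) - 9954 = (239169 + (68 + 9319)) - 9954 = (239169 + 9387) - 9954 = 248556 - 9954 = 238602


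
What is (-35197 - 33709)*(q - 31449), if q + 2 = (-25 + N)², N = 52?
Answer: 2116930132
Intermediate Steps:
q = 727 (q = -2 + (-25 + 52)² = -2 + 27² = -2 + 729 = 727)
(-35197 - 33709)*(q - 31449) = (-35197 - 33709)*(727 - 31449) = -68906*(-30722) = 2116930132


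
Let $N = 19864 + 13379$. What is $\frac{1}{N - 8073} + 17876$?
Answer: $\frac{449938921}{25170} \approx 17876.0$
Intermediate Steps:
$N = 33243$
$\frac{1}{N - 8073} + 17876 = \frac{1}{33243 - 8073} + 17876 = \frac{1}{25170} + 17876 = \frac{449938921}{25170}$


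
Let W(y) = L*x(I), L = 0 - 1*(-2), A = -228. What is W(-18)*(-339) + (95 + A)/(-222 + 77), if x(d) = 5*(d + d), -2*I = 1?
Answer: 491683/145 ≈ 3390.9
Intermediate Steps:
I = -1/2 (I = -1/2*1 = -1/2 ≈ -0.50000)
L = 2 (L = 0 + 2 = 2)
x(d) = 10*d (x(d) = 5*(2*d) = 10*d)
W(y) = -10 (W(y) = 2*(10*(-1/2)) = 2*(-5) = -10)
W(-18)*(-339) + (95 + A)/(-222 + 77) = -10*(-339) + (95 - 228)/(-222 + 77) = 3390 - 133/(-145) = 3390 - 133*(-1/145) = 3390 + 133/145 = 491683/145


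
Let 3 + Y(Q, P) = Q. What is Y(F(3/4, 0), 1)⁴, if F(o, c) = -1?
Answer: 256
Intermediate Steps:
Y(Q, P) = -3 + Q
Y(F(3/4, 0), 1)⁴ = (-3 - 1)⁴ = (-4)⁴ = 256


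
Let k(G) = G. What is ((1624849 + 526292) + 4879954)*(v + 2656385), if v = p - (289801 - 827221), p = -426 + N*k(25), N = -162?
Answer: 22424475185255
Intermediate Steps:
p = -4476 (p = -426 - 162*25 = -426 - 4050 = -4476)
v = 532944 (v = -4476 - (289801 - 827221) = -4476 - 1*(-537420) = -4476 + 537420 = 532944)
((1624849 + 526292) + 4879954)*(v + 2656385) = ((1624849 + 526292) + 4879954)*(532944 + 2656385) = (2151141 + 4879954)*3189329 = 7031095*3189329 = 22424475185255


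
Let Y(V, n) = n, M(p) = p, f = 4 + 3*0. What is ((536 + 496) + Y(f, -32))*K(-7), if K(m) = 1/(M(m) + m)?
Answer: -500/7 ≈ -71.429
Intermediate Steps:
f = 4 (f = 4 + 0 = 4)
K(m) = 1/(2*m) (K(m) = 1/(m + m) = 1/(2*m))
((536 + 496) + Y(f, -32))*K(-7) = ((536 + 496) - 32)*((1/2)/(-7)) = (1032 - 32)*((1/2)*(-1/7)) = 1000*(-1/14) = -500/7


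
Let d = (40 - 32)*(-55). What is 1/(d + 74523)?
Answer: 1/74083 ≈ 1.3498e-5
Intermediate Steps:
d = -440 (d = 8*(-55) = -440)
1/(d + 74523) = 1/(-440 + 74523) = 1/74083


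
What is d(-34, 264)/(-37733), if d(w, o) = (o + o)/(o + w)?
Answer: -264/4339295 ≈ -6.0839e-5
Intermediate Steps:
d(w, o) = 2*o/(o + w) (d(w, o) = (2*o)/(o + w) = 2*o/(o + w))
d(-34, 264)/(-37733) = (2*264/(264 - 34))/(-37733) = (2*264/230)*(-1/37733) = (2*264*(1/230))*(-1/37733) = (264/115)*(-1/37733) = -264/4339295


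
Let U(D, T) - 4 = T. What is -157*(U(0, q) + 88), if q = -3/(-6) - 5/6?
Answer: -43175/3 ≈ -14392.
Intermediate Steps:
q = -⅓ (q = -3*(-⅙) - 5*⅙ = ½ - ⅚ = -⅓ ≈ -0.33333)
U(D, T) = 4 + T
-157*(U(0, q) + 88) = -157*((4 - ⅓) + 88) = -157*(11/3 + 88) = -157*275/3 = -43175/3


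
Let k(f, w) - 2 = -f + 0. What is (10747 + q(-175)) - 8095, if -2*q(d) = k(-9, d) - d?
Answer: 2559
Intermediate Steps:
k(f, w) = 2 - f (k(f, w) = 2 + (-f + 0) = 2 - f)
q(d) = -11/2 + d/2 (q(d) = -((2 - 1*(-9)) - d)/2 = -((2 + 9) - d)/2 = -(11 - d)/2 = -11/2 + d/2)
(10747 + q(-175)) - 8095 = (10747 + (-11/2 + (½)*(-175))) - 8095 = (10747 + (-11/2 - 175/2)) - 8095 = (10747 - 93) - 8095 = 10654 - 8095 = 2559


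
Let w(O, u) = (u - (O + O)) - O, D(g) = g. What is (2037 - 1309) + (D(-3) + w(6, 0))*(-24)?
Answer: 1232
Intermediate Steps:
w(O, u) = u - 3*O (w(O, u) = (u - 2*O) - O = u - 3*O)
(2037 - 1309) + (D(-3) + w(6, 0))*(-24) = (2037 - 1309) + (-3 + (0 - 3*6))*(-24) = 728 + (-3 + (0 - 18))*(-24) = 728 + (-3 - 18)*(-24) = 728 - 21*(-24) = 728 + 504 = 1232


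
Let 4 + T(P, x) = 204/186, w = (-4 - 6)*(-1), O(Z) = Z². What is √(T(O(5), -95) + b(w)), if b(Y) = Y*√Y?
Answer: √(-2790 + 9610*√10)/31 ≈ 5.3591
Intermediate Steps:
w = 10 (w = -10*(-1) = 10)
T(P, x) = -90/31 (T(P, x) = -4 + 204/186 = -4 + 204*(1/186) = -4 + 34/31 = -90/31)
b(Y) = Y^(3/2)
√(T(O(5), -95) + b(w)) = √(-90/31 + 10^(3/2)) = √(-90/31 + 10*√10)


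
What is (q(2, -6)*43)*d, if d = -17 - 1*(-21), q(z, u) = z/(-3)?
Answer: -344/3 ≈ -114.67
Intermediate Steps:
q(z, u) = -z/3 (q(z, u) = z*(-⅓) = -z/3)
d = 4 (d = -17 + 21 = 4)
(q(2, -6)*43)*d = (-⅓*2*43)*4 = -⅔*43*4 = -86/3*4 = -344/3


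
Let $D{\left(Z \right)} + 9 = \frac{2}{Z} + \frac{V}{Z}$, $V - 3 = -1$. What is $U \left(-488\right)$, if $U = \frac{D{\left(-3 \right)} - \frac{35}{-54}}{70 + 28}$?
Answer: $\frac{63806}{1323} \approx 48.228$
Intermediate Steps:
$V = 2$ ($V = 3 - 1 = 2$)
$D{\left(Z \right)} = -9 + \frac{4}{Z}$ ($D{\left(Z \right)} = -9 + \left(\frac{2}{Z} + \frac{2}{Z}\right) = -9 + \frac{4}{Z}$)
$U = - \frac{523}{5292}$ ($U = \frac{\left(-9 + \frac{4}{-3}\right) - \frac{35}{-54}}{70 + 28} = \frac{\left(-9 + 4 \left(- \frac{1}{3}\right)\right) - - \frac{35}{54}}{98} = \left(\left(-9 - \frac{4}{3}\right) + \frac{35}{54}\right) \frac{1}{98} = \left(- \frac{31}{3} + \frac{35}{54}\right) \frac{1}{98} = \left(- \frac{523}{54}\right) \frac{1}{98} = - \frac{523}{5292} \approx -0.098828$)
$U \left(-488\right) = \left(- \frac{523}{5292}\right) \left(-488\right) = \frac{63806}{1323}$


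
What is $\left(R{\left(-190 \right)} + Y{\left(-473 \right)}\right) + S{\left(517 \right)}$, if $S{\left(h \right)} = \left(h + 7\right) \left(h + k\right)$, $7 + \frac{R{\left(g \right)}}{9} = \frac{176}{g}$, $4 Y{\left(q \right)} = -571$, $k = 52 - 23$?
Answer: $\frac{108638167}{380} \approx 2.8589 \cdot 10^{5}$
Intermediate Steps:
$k = 29$ ($k = 52 - 23 = 29$)
$Y{\left(q \right)} = - \frac{571}{4}$ ($Y{\left(q \right)} = \frac{1}{4} \left(-571\right) = - \frac{571}{4}$)
$R{\left(g \right)} = -63 + \frac{1584}{g}$ ($R{\left(g \right)} = -63 + 9 \frac{176}{g} = -63 + \frac{1584}{g}$)
$S{\left(h \right)} = \left(7 + h\right) \left(29 + h\right)$ ($S{\left(h \right)} = \left(h + 7\right) \left(h + 29\right) = \left(7 + h\right) \left(29 + h\right)$)
$\left(R{\left(-190 \right)} + Y{\left(-473 \right)}\right) + S{\left(517 \right)} = \left(\left(-63 + \frac{1584}{-190}\right) - \frac{571}{4}\right) + \left(203 + 517^{2} + 36 \cdot 517\right) = \left(\left(-63 + 1584 \left(- \frac{1}{190}\right)\right) - \frac{571}{4}\right) + \left(203 + 267289 + 18612\right) = \left(\left(-63 - \frac{792}{95}\right) - \frac{571}{4}\right) + 286104 = \left(- \frac{6777}{95} - \frac{571}{4}\right) + 286104 = - \frac{81353}{380} + 286104 = \frac{108638167}{380}$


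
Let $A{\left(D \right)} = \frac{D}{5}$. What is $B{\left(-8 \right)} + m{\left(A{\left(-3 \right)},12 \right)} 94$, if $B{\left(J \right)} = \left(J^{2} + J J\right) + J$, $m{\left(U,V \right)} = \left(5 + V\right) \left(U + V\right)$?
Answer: $\frac{91686}{5} \approx 18337.0$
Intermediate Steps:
$A{\left(D \right)} = \frac{D}{5}$ ($A{\left(D \right)} = D \frac{1}{5} = \frac{D}{5}$)
$B{\left(J \right)} = J + 2 J^{2}$ ($B{\left(J \right)} = \left(J^{2} + J^{2}\right) + J = 2 J^{2} + J = J + 2 J^{2}$)
$B{\left(-8 \right)} + m{\left(A{\left(-3 \right)},12 \right)} 94 = - 8 \left(1 + 2 \left(-8\right)\right) + \left(12^{2} + 5 \cdot \frac{1}{5} \left(-3\right) + 5 \cdot 12 + \frac{1}{5} \left(-3\right) 12\right) 94 = - 8 \left(1 - 16\right) + \left(144 + 5 \left(- \frac{3}{5}\right) + 60 - \frac{36}{5}\right) 94 = \left(-8\right) \left(-15\right) + \left(144 - 3 + 60 - \frac{36}{5}\right) 94 = 120 + \frac{969}{5} \cdot 94 = 120 + \frac{91086}{5} = \frac{91686}{5}$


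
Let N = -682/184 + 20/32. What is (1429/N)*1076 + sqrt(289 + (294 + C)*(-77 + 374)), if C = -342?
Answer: -282919136/567 + I*sqrt(13967) ≈ -4.9898e+5 + 118.18*I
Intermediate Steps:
N = -567/184 (N = -682*1/184 + 20*(1/32) = -341/92 + 5/8 = -567/184 ≈ -3.0815)
(1429/N)*1076 + sqrt(289 + (294 + C)*(-77 + 374)) = (1429/(-567/184))*1076 + sqrt(289 + (294 - 342)*(-77 + 374)) = (1429*(-184/567))*1076 + sqrt(289 - 48*297) = -262936/567*1076 + sqrt(289 - 14256) = -282919136/567 + sqrt(-13967) = -282919136/567 + I*sqrt(13967)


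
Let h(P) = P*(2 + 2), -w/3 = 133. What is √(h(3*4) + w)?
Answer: 3*I*√39 ≈ 18.735*I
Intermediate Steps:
w = -399 (w = -3*133 = -399)
h(P) = 4*P (h(P) = P*4 = 4*P)
√(h(3*4) + w) = √(4*(3*4) - 399) = √(4*12 - 399) = √(48 - 399) = √(-351) = 3*I*√39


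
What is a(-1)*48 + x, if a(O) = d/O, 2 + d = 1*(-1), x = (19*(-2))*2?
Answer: 68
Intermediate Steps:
x = -76 (x = -38*2 = -76)
d = -3 (d = -2 + 1*(-1) = -2 - 1 = -3)
a(O) = -3/O
a(-1)*48 + x = -3/(-1)*48 - 76 = -3*(-1)*48 - 76 = 3*48 - 76 = 144 - 76 = 68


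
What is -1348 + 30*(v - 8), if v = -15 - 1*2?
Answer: -2098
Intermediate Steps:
v = -17 (v = -15 - 2 = -17)
-1348 + 30*(v - 8) = -1348 + 30*(-17 - 8) = -1348 + 30*(-25) = -1348 - 750 = -2098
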